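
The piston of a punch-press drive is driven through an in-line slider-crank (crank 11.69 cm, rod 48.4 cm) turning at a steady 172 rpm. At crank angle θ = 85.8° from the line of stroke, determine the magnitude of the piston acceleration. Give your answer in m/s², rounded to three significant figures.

6.56

ω = 2π·172/60 = 18.01 rad/s
x(θ) = r cosθ + √(L² − r² sin²θ); with ω constant, a = ω²·d²x/dθ².
d²x/dθ² = −r cosθ − r²(cos2θ)/√u − r⁴ sin²2θ/(4u^{3/2}),  u = L² − r² sin²θ = 0.220664 m².
Substituting r = 0.1169 m, L = 0.484 m, θ = 85.8°: d²x/dθ² = +0.020208 m.
a = ω²·d²x/dθ² = (18.01)²·(+0.020208) = +6.556 m/s²;  |a| = 6.556 m/s².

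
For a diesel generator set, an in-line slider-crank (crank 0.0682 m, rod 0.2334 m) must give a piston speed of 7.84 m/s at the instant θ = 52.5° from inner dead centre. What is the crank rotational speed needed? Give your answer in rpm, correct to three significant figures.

For an in-line slider-crank, |v_piston| = rω|sinθ|·[1 + r cosθ/√(L² − r² sin²θ)].
With r = 0.0682 m, L = 0.2334 m, θ = 52.5°: the bracketed kinematic factor |dx/dθ| = 0.064001 m.
ω = v/|dx/dθ| = 7.84/0.064001 = 122.5 rad/s.
N = 60ω/(2π) = 1169.8 rpm.

1170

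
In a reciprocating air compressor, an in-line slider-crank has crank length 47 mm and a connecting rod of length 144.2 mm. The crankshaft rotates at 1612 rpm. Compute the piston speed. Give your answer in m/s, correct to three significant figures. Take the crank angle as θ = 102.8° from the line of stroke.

7.15

ω = 2π·1612/60 = 168.8 rad/s
For an in-line slider-crank, x = r cosθ + √(L² − r² sin²θ), so v = −rω sinθ·[1 + r cosθ/√(L² − r² sin²θ)].
With r = 0.047 m, L = 0.1442 m, θ = 102.8°: √(L² − r² sin²θ) = 0.13672 m.
v = −0.047·168.8·0.97515·[1 + 0.047·-0.22155/0.13672] = -7.1476 m/s.
|v| = 7.1476 m/s.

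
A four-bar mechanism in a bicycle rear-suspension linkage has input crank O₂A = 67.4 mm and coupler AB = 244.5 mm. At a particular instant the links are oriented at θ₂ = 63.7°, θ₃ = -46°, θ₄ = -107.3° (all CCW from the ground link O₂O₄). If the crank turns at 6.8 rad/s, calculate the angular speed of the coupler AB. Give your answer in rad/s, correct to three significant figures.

0.334

ω₂ = 6.8 rad/s
Differentiating the loop-closure r₂e^{iθ₂}+r₃e^{iθ₃}=r₁+r₄e^{iθ₄} gives r₂ω₂e^{iθ₂}+r₃ω₃e^{iθ₃}=r₄ω₄e^{iθ₄}.
Eliminating the other unknown: ω₃ = r₂ω₂ sin(θ₄−θ₂) / [r₃ sin(θ₃−θ₄)].
Numerator sine = -0.15643; denominator sine = +0.87715.
Result = 0.0674·6.8·(-0.15643) / (0.2445·(+0.87715)) = -0.33431 rad/s; magnitude 0.33431 rad/s.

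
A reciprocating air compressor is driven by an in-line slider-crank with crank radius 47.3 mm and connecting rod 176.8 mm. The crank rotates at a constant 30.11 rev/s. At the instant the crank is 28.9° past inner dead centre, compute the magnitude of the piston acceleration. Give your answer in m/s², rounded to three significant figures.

1730

ω = 2π·30.1 = 189.2 rad/s
x(θ) = r cosθ + √(L² − r² sin²θ); with ω constant, a = ω²·d²x/dθ².
d²x/dθ² = −r cosθ − r²(cos2θ)/√u − r⁴ sin²2θ/(4u^{3/2}),  u = L² − r² sin²θ = 0.0307357 m².
Substituting r = 0.0473 m, L = 0.1768 m, θ = 28.9°: d²x/dθ² = -0.048376 m.
a = ω²·d²x/dθ² = (189.2)²·(-0.048376) = -1731.5 m/s²;  |a| = 1731.5 m/s².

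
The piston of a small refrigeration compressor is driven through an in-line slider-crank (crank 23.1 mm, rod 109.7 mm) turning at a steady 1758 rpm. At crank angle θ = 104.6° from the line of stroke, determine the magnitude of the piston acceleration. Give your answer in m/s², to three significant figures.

344

ω = 2π·1758/60 = 184.1 rad/s
x(θ) = r cosθ + √(L² − r² sin²θ); with ω constant, a = ω²·d²x/dθ².
d²x/dθ² = −r cosθ − r²(cos2θ)/√u − r⁴ sin²2θ/(4u^{3/2}),  u = L² − r² sin²θ = 0.0115344 m².
Substituting r = 0.0231 m, L = 0.1097 m, θ = 104.6°: d²x/dθ² = +0.010146 m.
a = ω²·d²x/dθ² = (184.1)²·(+0.010146) = +343.88 m/s²;  |a| = 343.88 m/s².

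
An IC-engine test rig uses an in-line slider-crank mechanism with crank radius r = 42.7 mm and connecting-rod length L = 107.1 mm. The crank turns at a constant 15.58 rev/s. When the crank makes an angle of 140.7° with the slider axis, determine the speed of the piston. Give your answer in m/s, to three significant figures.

1.80

ω = 2π·15.6 = 97.89 rad/s
For an in-line slider-crank, x = r cosθ + √(L² − r² sin²θ), so v = −rω sinθ·[1 + r cosθ/√(L² − r² sin²θ)].
With r = 0.0427 m, L = 0.1071 m, θ = 140.7°: √(L² − r² sin²θ) = 0.10363 m.
v = −0.0427·97.89·0.63338·[1 + 0.0427·-0.77384/0.10363] = -1.8033 m/s.
|v| = 1.8033 m/s.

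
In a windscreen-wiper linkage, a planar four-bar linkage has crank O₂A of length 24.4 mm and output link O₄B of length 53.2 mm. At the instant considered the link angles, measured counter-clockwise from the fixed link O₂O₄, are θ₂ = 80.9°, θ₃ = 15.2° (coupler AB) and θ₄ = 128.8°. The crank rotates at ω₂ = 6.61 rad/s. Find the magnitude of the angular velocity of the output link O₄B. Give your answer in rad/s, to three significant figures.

3.02

ω₂ = 6.61 rad/s
Differentiating the loop-closure r₂e^{iθ₂}+r₃e^{iθ₃}=r₁+r₄e^{iθ₄} gives r₂ω₂e^{iθ₂}+r₃ω₃e^{iθ₃}=r₄ω₄e^{iθ₄}.
Eliminating the other unknown: ω₄ = r₂ω₂ sin(θ₂−θ₃) / [r₄ sin(θ₄−θ₃)].
Numerator sine = +0.91140; denominator sine = +0.91636.
Result = 0.0244·6.61·(+0.91140) / (0.0532·(+0.91636)) = +3.0152 rad/s; magnitude 3.0152 rad/s.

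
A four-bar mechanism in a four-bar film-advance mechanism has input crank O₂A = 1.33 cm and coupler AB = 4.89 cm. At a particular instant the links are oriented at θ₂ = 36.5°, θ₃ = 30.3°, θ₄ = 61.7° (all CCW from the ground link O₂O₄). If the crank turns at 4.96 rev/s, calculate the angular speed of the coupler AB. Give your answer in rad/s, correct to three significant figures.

ω₂ = 31.16 rad/s (from 4.96 rev/s).
Differentiating the loop-closure r₂e^{iθ₂}+r₃e^{iθ₃}=r₁+r₄e^{iθ₄} gives r₂ω₂e^{iθ₂}+r₃ω₃e^{iθ₃}=r₄ω₄e^{iθ₄}.
Eliminating the other unknown: ω₃ = r₂ω₂ sin(θ₄−θ₂) / [r₃ sin(θ₃−θ₄)].
Numerator sine = +0.42578; denominator sine = -0.52101.
Result = 0.0133·31.16·(+0.42578) / (0.0489·(-0.52101)) = -6.927 rad/s; magnitude 6.927 rad/s.

6.93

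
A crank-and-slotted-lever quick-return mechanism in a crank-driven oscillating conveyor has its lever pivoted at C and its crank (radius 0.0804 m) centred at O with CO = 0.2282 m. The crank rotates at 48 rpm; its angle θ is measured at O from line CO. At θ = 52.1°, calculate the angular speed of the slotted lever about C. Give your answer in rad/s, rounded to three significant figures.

1.10

ω = 5.027 rad/s (from 48 rpm).
Crank pin A relative to C: A = (d + r cosθ, r sinθ); lever angle φ = atan2(r sinθ, d + r cosθ).
Differentiating tanφ: φ̇ = rω(d cosθ + r)/(d² + r² + 2dr cosθ).
d² + r² + 2dr cosθ = |CA|² = 0.0810803 m²;  d cosθ + r = +0.22058 m.
|ω_lever| = |0.0804·5.027·+0.22058| / 0.0810803 = 1.0995 rad/s.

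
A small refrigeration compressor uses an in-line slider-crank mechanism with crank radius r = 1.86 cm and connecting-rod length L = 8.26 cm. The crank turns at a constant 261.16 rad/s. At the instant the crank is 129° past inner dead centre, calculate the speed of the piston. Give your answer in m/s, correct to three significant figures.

3.23

ω = 261.2 rad/s
For an in-line slider-crank, x = r cosθ + √(L² − r² sin²θ), so v = −rω sinθ·[1 + r cosθ/√(L² − r² sin²θ)].
With r = 0.0186 m, L = 0.0826 m, θ = 129°: √(L² − r² sin²θ) = 0.081325 m.
v = −0.0186·261.2·0.77715·[1 + 0.0186·-0.62932/0.081325] = -3.2317 m/s.
|v| = 3.2317 m/s.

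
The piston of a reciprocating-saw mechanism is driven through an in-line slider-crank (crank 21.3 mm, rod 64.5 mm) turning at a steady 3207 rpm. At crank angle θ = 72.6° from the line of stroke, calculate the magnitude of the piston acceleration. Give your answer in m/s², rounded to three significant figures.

40.2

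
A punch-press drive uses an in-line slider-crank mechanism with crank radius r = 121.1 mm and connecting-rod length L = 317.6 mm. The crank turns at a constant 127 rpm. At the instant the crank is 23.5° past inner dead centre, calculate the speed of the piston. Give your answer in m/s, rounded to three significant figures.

ω = 2π·127/60 = 13.3 rad/s
For an in-line slider-crank, x = r cosθ + √(L² − r² sin²θ), so v = −rω sinθ·[1 + r cosθ/√(L² − r² sin²θ)].
With r = 0.1211 m, L = 0.3176 m, θ = 23.5°: √(L² − r² sin²θ) = 0.31391 m.
v = −0.1211·13.3·0.39875·[1 + 0.1211·0.91706/0.31391] = -0.86941 m/s.
|v| = 0.86941 m/s.

0.869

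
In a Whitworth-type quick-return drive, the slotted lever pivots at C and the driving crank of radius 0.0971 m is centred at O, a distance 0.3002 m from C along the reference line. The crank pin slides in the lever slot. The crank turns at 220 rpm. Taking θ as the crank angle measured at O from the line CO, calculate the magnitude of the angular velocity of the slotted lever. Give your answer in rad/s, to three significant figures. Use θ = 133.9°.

4.20

ω = 23.04 rad/s (from 220 rpm).
Crank pin A relative to C: A = (d + r cosθ, r sinθ); lever angle φ = atan2(r sinθ, d + r cosθ).
Differentiating tanφ: φ̇ = rω(d cosθ + r)/(d² + r² + 2dr cosθ).
d² + r² + 2dr cosθ = |CA|² = 0.0591239 m²;  d cosθ + r = -0.11106 m.
|ω_lever| = |0.0971·23.04·-0.11106| / 0.0591239 = 4.2021 rad/s.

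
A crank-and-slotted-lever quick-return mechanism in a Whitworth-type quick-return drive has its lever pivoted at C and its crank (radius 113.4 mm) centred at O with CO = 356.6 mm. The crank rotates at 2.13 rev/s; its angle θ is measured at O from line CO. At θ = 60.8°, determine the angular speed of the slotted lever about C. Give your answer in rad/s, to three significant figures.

ω = 13.38 rad/s (from 2.13 rev/s).
Crank pin A relative to C: A = (d + r cosθ, r sinθ); lever angle φ = atan2(r sinθ, d + r cosθ).
Differentiating tanφ: φ̇ = rω(d cosθ + r)/(d² + r² + 2dr cosθ).
d² + r² + 2dr cosθ = |CA|² = 0.17948 m²;  d cosθ + r = +0.28737 m.
|ω_lever| = |0.1134·13.38·+0.28737| / 0.17948 = 2.43 rad/s.

2.43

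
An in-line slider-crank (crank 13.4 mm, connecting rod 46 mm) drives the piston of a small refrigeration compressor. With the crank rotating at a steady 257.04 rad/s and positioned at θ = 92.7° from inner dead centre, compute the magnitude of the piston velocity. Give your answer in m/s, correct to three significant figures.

3.39

ω = 257 rad/s
For an in-line slider-crank, x = r cosθ + √(L² − r² sin²θ), so v = −rω sinθ·[1 + r cosθ/√(L² − r² sin²θ)].
With r = 0.0134 m, L = 0.046 m, θ = 92.7°: √(L² − r² sin²θ) = 0.04401 m.
v = −0.0134·257·0.99889·[1 + 0.0134·-0.04711/0.04401] = -3.3912 m/s.
|v| = 3.3912 m/s.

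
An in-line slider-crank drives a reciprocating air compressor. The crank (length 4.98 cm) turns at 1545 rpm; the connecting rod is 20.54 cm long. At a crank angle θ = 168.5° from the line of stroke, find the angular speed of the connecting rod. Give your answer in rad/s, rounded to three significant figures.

ω = 161.8 rad/s (converted from 1545 rpm).
The rod makes angle φ with the slider axis where L sinφ = r sinθ; differentiating, L cosφ·φ̇ = r ω cosθ.
L cosφ = √(L² − r² sin²θ) = 0.20516 m.
|ω_rod| = r ω |cosθ| / √(L² − r² sin²θ) = 0.0498·161.8·0.97992/0.20516 = 38.485 rad/s.

38.5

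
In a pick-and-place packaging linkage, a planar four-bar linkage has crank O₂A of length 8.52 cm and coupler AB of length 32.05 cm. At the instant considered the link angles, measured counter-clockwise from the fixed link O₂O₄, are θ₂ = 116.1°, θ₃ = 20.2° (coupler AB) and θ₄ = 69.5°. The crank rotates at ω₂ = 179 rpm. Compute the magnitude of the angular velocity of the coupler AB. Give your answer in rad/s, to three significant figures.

4.78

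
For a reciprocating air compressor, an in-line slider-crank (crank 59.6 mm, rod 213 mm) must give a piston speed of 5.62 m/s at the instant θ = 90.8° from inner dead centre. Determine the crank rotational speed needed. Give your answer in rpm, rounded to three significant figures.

904

For an in-line slider-crank, |v_piston| = rω|sinθ|·[1 + r cosθ/√(L² − r² sin²θ)].
With r = 0.0596 m, L = 0.213 m, θ = 90.8°: the bracketed kinematic factor |dx/dθ| = 0.059352 m.
ω = v/|dx/dθ| = 5.62/0.059352 = 94.69 rad/s.
N = 60ω/(2π) = 904.22 rpm.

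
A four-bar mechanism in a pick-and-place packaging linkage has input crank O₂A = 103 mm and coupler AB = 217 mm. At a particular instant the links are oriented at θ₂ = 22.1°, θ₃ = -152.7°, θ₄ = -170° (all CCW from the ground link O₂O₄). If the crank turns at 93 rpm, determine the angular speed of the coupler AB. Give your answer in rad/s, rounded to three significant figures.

3.26

ω₂ = 9.739 rad/s (from 93 rpm).
Differentiating the loop-closure r₂e^{iθ₂}+r₃e^{iθ₃}=r₁+r₄e^{iθ₄} gives r₂ω₂e^{iθ₂}+r₃ω₃e^{iθ₃}=r₄ω₄e^{iθ₄}.
Eliminating the other unknown: ω₃ = r₂ω₂ sin(θ₄−θ₂) / [r₃ sin(θ₃−θ₄)].
Numerator sine = +0.20962; denominator sine = +0.29737.
Result = 0.103·9.739·(+0.20962) / (0.217·(+0.29737)) = +3.2585 rad/s; magnitude 3.2585 rad/s.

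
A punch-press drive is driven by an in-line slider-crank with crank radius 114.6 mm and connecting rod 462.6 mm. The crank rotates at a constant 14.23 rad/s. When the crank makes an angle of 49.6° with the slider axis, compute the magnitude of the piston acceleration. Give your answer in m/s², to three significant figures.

14.2

ω = 14.23 rad/s
x(θ) = r cosθ + √(L² − r² sin²θ); with ω constant, a = ω²·d²x/dθ².
d²x/dθ² = −r cosθ − r²(cos2θ)/√u − r⁴ sin²2θ/(4u^{3/2}),  u = L² − r² sin²θ = 0.206382 m².
Substituting r = 0.1146 m, L = 0.4626 m, θ = 49.6°: d²x/dθ² = -0.070101 m.
a = ω²·d²x/dθ² = (14.23)²·(-0.070101) = -14.195 m/s²;  |a| = 14.195 m/s².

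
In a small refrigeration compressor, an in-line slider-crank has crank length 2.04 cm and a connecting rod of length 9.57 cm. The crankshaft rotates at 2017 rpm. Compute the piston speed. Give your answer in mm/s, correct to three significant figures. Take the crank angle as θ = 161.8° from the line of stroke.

ω = 2π·2017/60 = 211.2 rad/s
For an in-line slider-crank, x = r cosθ + √(L² − r² sin²θ), so v = −rω sinθ·[1 + r cosθ/√(L² − r² sin²θ)].
With r = 0.0204 m, L = 0.0957 m, θ = 161.8°: √(L² − r² sin²θ) = 0.095488 m.
v = −0.0204·211.2·0.31233·[1 + 0.0204·-0.94997/0.095488] = -1.0727 m/s.
|v| = 1.0727 m/s = 1072.7 mm/s.

1070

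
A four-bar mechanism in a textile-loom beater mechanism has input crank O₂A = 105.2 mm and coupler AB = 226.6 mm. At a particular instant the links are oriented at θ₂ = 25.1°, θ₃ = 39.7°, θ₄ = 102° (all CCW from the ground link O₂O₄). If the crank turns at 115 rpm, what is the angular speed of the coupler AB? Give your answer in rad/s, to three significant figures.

6.15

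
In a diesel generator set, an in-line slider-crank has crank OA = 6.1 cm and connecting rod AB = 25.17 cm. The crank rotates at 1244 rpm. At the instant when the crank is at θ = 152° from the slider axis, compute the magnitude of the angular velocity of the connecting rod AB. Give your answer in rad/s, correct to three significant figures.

ω = 130.3 rad/s (converted from 1244 rpm).
The rod makes angle φ with the slider axis where L sinφ = r sinθ; differentiating, L cosφ·φ̇ = r ω cosθ.
L cosφ = √(L² − r² sin²θ) = 0.25007 m.
|ω_rod| = r ω |cosθ| / √(L² − r² sin²θ) = 0.061·130.3·0.88295/0.25007 = 28.058 rad/s.

28.1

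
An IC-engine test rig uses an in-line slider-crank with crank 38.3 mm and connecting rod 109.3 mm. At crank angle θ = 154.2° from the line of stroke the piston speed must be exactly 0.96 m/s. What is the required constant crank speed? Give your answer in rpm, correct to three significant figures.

808

For an in-line slider-crank, |v_piston| = rω|sinθ|·[1 + r cosθ/√(L² − r² sin²θ)].
With r = 0.0383 m, L = 0.1093 m, θ = 154.2°: the bracketed kinematic factor |dx/dθ| = 0.011348 m.
ω = v/|dx/dθ| = 0.96/0.011348 = 84.595 rad/s.
N = 60ω/(2π) = 807.82 rpm.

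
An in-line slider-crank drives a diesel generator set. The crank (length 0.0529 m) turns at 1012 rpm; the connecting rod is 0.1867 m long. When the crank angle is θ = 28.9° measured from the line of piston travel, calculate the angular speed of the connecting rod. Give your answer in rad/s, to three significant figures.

26.5

ω = 106 rad/s (converted from 1012 rpm).
The rod makes angle φ with the slider axis where L sinφ = r sinθ; differentiating, L cosφ·φ̇ = r ω cosθ.
L cosφ = √(L² − r² sin²θ) = 0.18494 m.
|ω_rod| = r ω |cosθ| / √(L² − r² sin²θ) = 0.0529·106·0.87546/0.18494 = 26.538 rad/s.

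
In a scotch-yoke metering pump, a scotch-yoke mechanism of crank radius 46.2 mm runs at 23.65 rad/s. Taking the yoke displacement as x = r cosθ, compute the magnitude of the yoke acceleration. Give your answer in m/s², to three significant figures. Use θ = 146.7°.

ω = 23.65 rad/s
x = r cosθ ⇒ ẍ = −rω² cosθ (ω constant).
|a| = rω²|cosθ| = 0.0462·(23.65)²·|cos 146.7°| = 21.598 m/s².

21.6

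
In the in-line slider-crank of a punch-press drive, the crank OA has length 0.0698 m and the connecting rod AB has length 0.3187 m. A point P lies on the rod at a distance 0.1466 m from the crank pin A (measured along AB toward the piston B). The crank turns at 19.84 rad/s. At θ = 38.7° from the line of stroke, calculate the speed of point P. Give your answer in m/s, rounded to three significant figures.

1.10

ω = 19.84 rad/s.  Crank-pin speed |V_A| = rω = 1.3848 m/s, perpendicular to OA.
Rod angle: sinφ = −(r/L) sinθ ⇒ φ = -7.871°; ω_rod = −rω cosθ/√(L²−r²sin²θ) = -3.4234 rad/s.
V_P = V_A + ω_rod × AP, with AP = 0.1466 m along the rod.
Components: V_Px = −rω sinθ − a·ω_rod·sinφ = -0.93458 m/s;  V_Py = rω cosθ + a·ω_rod·cosφ = +0.58362 m/s.
|V_P| = √(V_Px² + V_Py²) = 1.1018 m/s.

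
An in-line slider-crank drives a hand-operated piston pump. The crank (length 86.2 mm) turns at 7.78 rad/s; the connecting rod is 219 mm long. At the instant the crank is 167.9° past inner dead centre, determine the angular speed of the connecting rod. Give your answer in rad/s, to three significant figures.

3.00

ω = 7.78 rad/s
The rod makes angle φ with the slider axis where L sinφ = r sinθ; differentiating, L cosφ·φ̇ = r ω cosθ.
L cosφ = √(L² − r² sin²θ) = 0.21825 m.
|ω_rod| = r ω |cosθ| / √(L² − r² sin²θ) = 0.0862·7.78·0.97778/0.21825 = 3.0045 rad/s.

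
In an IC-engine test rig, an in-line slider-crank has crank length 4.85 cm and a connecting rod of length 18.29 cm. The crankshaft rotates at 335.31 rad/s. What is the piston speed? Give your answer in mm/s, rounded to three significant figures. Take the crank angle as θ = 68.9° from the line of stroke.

ω = 335.3 rad/s
For an in-line slider-crank, x = r cosθ + √(L² − r² sin²θ), so v = −rω sinθ·[1 + r cosθ/√(L² − r² sin²θ)].
With r = 0.0485 m, L = 0.1829 m, θ = 68.9°: √(L² − r² sin²θ) = 0.17721 m.
v = −0.0485·335.3·0.93295·[1 + 0.0485·0.36000/0.17721] = -16.667 m/s.
|v| = 16.667 m/s = 16667 mm/s.

16700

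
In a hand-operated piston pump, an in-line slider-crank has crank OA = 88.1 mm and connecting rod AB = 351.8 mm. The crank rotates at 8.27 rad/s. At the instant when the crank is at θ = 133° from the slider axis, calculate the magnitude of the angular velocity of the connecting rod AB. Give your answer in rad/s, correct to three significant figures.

1.44

ω = 8.27 rad/s
The rod makes angle φ with the slider axis where L sinφ = r sinθ; differentiating, L cosφ·φ̇ = r ω cosθ.
L cosφ = √(L² − r² sin²θ) = 0.34585 m.
|ω_rod| = r ω |cosθ| / √(L² − r² sin²θ) = 0.0881·8.27·0.68200/0.34585 = 1.4367 rad/s.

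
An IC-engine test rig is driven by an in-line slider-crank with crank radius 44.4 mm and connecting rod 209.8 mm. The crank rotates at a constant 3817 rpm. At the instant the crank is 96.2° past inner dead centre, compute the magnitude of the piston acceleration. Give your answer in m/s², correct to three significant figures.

2270

ω = 2π·3817/60 = 399.7 rad/s
x(θ) = r cosθ + √(L² − r² sin²θ); with ω constant, a = ω²·d²x/dθ².
d²x/dθ² = −r cosθ − r²(cos2θ)/√u − r⁴ sin²2θ/(4u^{3/2}),  u = L² − r² sin²θ = 0.0420677 m².
Substituting r = 0.0444 m, L = 0.2098 m, θ = 96.2°: d²x/dθ² = +0.014177 m.
a = ω²·d²x/dθ² = (399.7)²·(+0.014177) = +2265.1 m/s²;  |a| = 2265.1 m/s².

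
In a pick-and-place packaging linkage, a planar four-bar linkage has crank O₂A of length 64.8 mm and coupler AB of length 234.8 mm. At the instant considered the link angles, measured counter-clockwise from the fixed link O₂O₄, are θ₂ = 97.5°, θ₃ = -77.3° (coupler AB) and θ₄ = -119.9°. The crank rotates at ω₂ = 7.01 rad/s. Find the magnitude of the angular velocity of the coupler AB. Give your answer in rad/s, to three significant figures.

ω₂ = 7.01 rad/s
Differentiating the loop-closure r₂e^{iθ₂}+r₃e^{iθ₃}=r₁+r₄e^{iθ₄} gives r₂ω₂e^{iθ₂}+r₃ω₃e^{iθ₃}=r₄ω₄e^{iθ₄}.
Eliminating the other unknown: ω₃ = r₂ω₂ sin(θ₄−θ₂) / [r₃ sin(θ₃−θ₄)].
Numerator sine = +0.60738; denominator sine = +0.67688.
Result = 0.0648·7.01·(+0.60738) / (0.2348·(+0.67688)) = +1.736 rad/s; magnitude 1.736 rad/s.

1.74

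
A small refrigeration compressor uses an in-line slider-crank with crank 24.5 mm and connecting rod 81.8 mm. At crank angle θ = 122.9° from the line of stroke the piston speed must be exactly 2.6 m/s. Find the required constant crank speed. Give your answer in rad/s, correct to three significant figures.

152

For an in-line slider-crank, |v_piston| = rω|sinθ|·[1 + r cosθ/√(L² − r² sin²θ)].
With r = 0.0245 m, L = 0.0818 m, θ = 122.9°: the bracketed kinematic factor |dx/dθ| = 0.017113 m.
ω = v/|dx/dθ| = 2.6/0.017113 = 151.93 rad/s.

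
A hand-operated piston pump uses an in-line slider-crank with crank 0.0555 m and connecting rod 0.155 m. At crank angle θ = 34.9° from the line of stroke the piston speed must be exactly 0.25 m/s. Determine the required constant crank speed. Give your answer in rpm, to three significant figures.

For an in-line slider-crank, |v_piston| = rω|sinθ|·[1 + r cosθ/√(L² − r² sin²θ)].
With r = 0.0555 m, L = 0.155 m, θ = 34.9°: the bracketed kinematic factor |dx/dθ| = 0.041281 m.
ω = v/|dx/dθ| = 0.25/0.041281 = 6.056 rad/s.
N = 60ω/(2π) = 57.831 rpm.

57.8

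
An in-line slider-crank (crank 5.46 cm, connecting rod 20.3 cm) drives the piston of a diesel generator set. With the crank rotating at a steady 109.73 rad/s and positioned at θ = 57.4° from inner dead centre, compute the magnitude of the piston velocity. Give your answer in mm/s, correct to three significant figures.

5800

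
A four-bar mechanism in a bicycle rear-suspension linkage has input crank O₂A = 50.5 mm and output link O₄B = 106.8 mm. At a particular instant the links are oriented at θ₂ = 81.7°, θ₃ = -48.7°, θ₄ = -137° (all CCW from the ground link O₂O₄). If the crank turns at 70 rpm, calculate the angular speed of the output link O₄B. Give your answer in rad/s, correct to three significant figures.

ω₂ = 7.33 rad/s (from 70 rpm).
Differentiating the loop-closure r₂e^{iθ₂}+r₃e^{iθ₃}=r₁+r₄e^{iθ₄} gives r₂ω₂e^{iθ₂}+r₃ω₃e^{iθ₃}=r₄ω₄e^{iθ₄}.
Eliminating the other unknown: ω₄ = r₂ω₂ sin(θ₂−θ₃) / [r₄ sin(θ₄−θ₃)].
Numerator sine = +0.76154; denominator sine = -0.99956.
Result = 0.0505·7.33·(+0.76154) / (0.1068·(-0.99956)) = -2.6408 rad/s; magnitude 2.6408 rad/s.

2.64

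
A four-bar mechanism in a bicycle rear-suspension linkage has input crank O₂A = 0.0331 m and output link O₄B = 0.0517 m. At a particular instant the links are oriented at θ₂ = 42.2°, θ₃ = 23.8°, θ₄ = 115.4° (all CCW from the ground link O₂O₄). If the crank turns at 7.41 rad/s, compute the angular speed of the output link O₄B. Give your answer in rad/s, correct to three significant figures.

1.50

ω₂ = 7.41 rad/s
Differentiating the loop-closure r₂e^{iθ₂}+r₃e^{iθ₃}=r₁+r₄e^{iθ₄} gives r₂ω₂e^{iθ₂}+r₃ω₃e^{iθ₃}=r₄ω₄e^{iθ₄}.
Eliminating the other unknown: ω₄ = r₂ω₂ sin(θ₂−θ₃) / [r₄ sin(θ₄−θ₃)].
Numerator sine = +0.31565; denominator sine = +0.99961.
Result = 0.0331·7.41·(+0.31565) / (0.0517·(+0.99961)) = +1.4981 rad/s; magnitude 1.4981 rad/s.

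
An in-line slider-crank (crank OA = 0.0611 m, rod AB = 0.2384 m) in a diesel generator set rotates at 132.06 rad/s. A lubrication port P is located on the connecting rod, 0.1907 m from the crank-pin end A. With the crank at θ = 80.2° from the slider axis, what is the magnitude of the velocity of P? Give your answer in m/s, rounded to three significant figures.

8.24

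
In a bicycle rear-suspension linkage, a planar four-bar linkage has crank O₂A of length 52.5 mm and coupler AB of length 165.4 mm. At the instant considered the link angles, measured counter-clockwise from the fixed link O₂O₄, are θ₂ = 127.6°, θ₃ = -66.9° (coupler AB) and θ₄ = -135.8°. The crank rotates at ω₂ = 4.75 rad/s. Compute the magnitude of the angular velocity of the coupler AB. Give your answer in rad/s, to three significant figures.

ω₂ = 4.75 rad/s
Differentiating the loop-closure r₂e^{iθ₂}+r₃e^{iθ₃}=r₁+r₄e^{iθ₄} gives r₂ω₂e^{iθ₂}+r₃ω₃e^{iθ₃}=r₄ω₄e^{iθ₄}.
Eliminating the other unknown: ω₃ = r₂ω₂ sin(θ₄−θ₂) / [r₃ sin(θ₃−θ₄)].
Numerator sine = +0.99337; denominator sine = +0.93295.
Result = 0.0525·4.75·(+0.99337) / (0.1654·(+0.93295)) = +1.6053 rad/s; magnitude 1.6053 rad/s.

1.61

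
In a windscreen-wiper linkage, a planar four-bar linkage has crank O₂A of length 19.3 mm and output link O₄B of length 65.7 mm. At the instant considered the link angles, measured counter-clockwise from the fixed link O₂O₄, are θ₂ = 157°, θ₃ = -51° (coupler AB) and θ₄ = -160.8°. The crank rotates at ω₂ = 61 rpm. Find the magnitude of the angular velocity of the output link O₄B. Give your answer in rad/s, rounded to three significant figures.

ω₂ = 6.388 rad/s (from 61 rpm).
Differentiating the loop-closure r₂e^{iθ₂}+r₃e^{iθ₃}=r₁+r₄e^{iθ₄} gives r₂ω₂e^{iθ₂}+r₃ω₃e^{iθ₃}=r₄ω₄e^{iθ₄}.
Eliminating the other unknown: ω₄ = r₂ω₂ sin(θ₂−θ₃) / [r₄ sin(θ₄−θ₃)].
Numerator sine = -0.46947; denominator sine = -0.94088.
Result = 0.0193·6.388·(-0.46947) / (0.0657·(-0.94088)) = +0.93632 rad/s; magnitude 0.93632 rad/s.

0.936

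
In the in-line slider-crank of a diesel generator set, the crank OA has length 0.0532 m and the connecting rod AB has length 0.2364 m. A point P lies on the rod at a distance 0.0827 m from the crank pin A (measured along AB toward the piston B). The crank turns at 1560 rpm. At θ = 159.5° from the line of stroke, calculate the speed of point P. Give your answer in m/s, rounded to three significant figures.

6.00

ω = 163.4 rad/s.  Crank-pin speed |V_A| = rω = 8.6909 m/s, perpendicular to OA.
Rod angle: sinφ = −(r/L) sinθ ⇒ φ = -4.520°; ω_rod = −rω cosθ/√(L²−r²sin²θ) = +34.543 rad/s.
V_P = V_A + ω_rod × AP, with AP = 0.0827 m along the rod.
Components: V_Px = −rω sinθ − a·ω_rod·sinφ = -2.8185 m/s;  V_Py = rω cosθ + a·ω_rod·cosφ = -5.2927 m/s.
|V_P| = √(V_Px² + V_Py²) = 5.9964 m/s.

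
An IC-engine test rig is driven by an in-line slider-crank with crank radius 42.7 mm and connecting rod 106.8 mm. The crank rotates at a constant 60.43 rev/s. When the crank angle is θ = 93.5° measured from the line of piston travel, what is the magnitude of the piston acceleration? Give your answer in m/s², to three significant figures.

ω = 2π·60.4 = 379.7 rad/s
x(θ) = r cosθ + √(L² − r² sin²θ); with ω constant, a = ω²·d²x/dθ².
d²x/dθ² = −r cosθ − r²(cos2θ)/√u − r⁴ sin²2θ/(4u^{3/2}),  u = L² − r² sin²θ = 0.00958975 m².
Substituting r = 0.0427 m, L = 0.1068 m, θ = 93.5°: d²x/dθ² = +0.021074 m.
a = ω²·d²x/dθ² = (379.7)²·(+0.021074) = +3038.1 m/s²;  |a| = 3038.1 m/s².

3040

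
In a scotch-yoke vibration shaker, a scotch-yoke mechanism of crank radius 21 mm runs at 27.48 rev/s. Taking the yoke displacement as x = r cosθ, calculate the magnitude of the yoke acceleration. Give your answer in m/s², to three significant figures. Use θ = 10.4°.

ω = 172.7 rad/s (from 27.48 rev/s).
x = r cosθ ⇒ ẍ = −rω² cosθ (ω constant).
|a| = rω²|cosθ| = 0.021·(172.7)²·|cos 10.4°| = 615.77 m/s².

616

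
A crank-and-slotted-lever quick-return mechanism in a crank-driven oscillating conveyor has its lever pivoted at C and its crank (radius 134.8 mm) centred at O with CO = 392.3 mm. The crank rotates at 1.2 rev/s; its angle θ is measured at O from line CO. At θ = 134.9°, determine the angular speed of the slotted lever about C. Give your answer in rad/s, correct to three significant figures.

ω = 7.54 rad/s (from 1.2 rev/s).
Crank pin A relative to C: A = (d + r cosθ, r sinθ); lever angle φ = atan2(r sinθ, d + r cosθ).
Differentiating tanφ: φ̇ = rω(d cosθ + r)/(d² + r² + 2dr cosθ).
d² + r² + 2dr cosθ = |CA|² = 0.0974145 m²;  d cosθ + r = -0.14211 m.
|ω_lever| = |0.1348·7.54·-0.14211| / 0.0974145 = 1.4827 rad/s.

1.48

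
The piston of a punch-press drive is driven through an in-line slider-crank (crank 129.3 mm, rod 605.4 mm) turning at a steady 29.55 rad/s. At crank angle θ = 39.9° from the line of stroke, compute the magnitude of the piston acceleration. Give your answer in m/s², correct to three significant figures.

91.2

ω = 29.55 rad/s
x(θ) = r cosθ + √(L² − r² sin²θ); with ω constant, a = ω²·d²x/dθ².
d²x/dθ² = −r cosθ − r²(cos2θ)/√u − r⁴ sin²2θ/(4u^{3/2}),  u = L² − r² sin²θ = 0.35963 m².
Substituting r = 0.1293 m, L = 0.6054 m, θ = 39.9°: d²x/dθ² = -0.10445 m.
a = ω²·d²x/dθ² = (29.55)²·(-0.10445) = -91.202 m/s²;  |a| = 91.202 m/s².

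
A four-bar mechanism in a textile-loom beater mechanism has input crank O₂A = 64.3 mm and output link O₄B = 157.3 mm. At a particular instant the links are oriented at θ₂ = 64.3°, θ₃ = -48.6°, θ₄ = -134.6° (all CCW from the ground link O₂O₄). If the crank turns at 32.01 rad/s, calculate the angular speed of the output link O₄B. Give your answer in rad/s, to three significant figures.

12.1

ω₂ = 32.01 rad/s
Differentiating the loop-closure r₂e^{iθ₂}+r₃e^{iθ₃}=r₁+r₄e^{iθ₄} gives r₂ω₂e^{iθ₂}+r₃ω₃e^{iθ₃}=r₄ω₄e^{iθ₄}.
Eliminating the other unknown: ω₄ = r₂ω₂ sin(θ₂−θ₃) / [r₄ sin(θ₄−θ₃)].
Numerator sine = +0.92119; denominator sine = -0.99756.
Result = 0.0643·32.01·(+0.92119) / (0.1573·(-0.99756)) = -12.083 rad/s; magnitude 12.083 rad/s.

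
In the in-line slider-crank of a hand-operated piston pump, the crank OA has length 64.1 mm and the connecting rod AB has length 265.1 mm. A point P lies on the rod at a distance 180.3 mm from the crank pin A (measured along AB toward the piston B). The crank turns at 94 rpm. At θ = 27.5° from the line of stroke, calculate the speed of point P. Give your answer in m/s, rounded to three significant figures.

ω = 9.844 rad/s.  Crank-pin speed |V_A| = rω = 0.63098 m/s, perpendicular to OA.
Rod angle: sinφ = −(r/L) sinθ ⇒ φ = -6.410°; ω_rod = −rω cosθ/√(L²−r²sin²θ) = -2.1245 rad/s.
V_P = V_A + ω_rod × AP, with AP = 0.1803 m along the rod.
Components: V_Px = −rω sinθ − a·ω_rod·sinφ = -0.33412 m/s;  V_Py = rω cosθ + a·ω_rod·cosφ = +0.17903 m/s.
|V_P| = √(V_Px² + V_Py²) = 0.37906 m/s.

0.379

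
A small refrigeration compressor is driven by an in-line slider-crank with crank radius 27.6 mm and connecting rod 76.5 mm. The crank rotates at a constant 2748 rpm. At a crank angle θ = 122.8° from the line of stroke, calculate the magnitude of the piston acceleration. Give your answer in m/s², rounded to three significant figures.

ω = 2π·2748/60 = 287.8 rad/s
x(θ) = r cosθ + √(L² − r² sin²θ); with ω constant, a = ω²·d²x/dθ².
d²x/dθ² = −r cosθ − r²(cos2θ)/√u − r⁴ sin²2θ/(4u^{3/2}),  u = L² − r² sin²θ = 0.00531403 m².
Substituting r = 0.0276 m, L = 0.0765 m, θ = 122.8°: d²x/dθ² = +0.018957 m.
a = ω²·d²x/dθ² = (287.8)²·(+0.018957) = +1569.9 m/s²;  |a| = 1569.9 m/s².

1570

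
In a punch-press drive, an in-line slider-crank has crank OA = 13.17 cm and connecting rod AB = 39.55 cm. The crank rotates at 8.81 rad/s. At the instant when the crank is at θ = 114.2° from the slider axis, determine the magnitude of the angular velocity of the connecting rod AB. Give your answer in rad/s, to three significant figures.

1.26

ω = 8.81 rad/s
The rod makes angle φ with the slider axis where L sinφ = r sinθ; differentiating, L cosφ·φ̇ = r ω cosθ.
L cosφ = √(L² − r² sin²θ) = 0.37682 m.
|ω_rod| = r ω |cosθ| / √(L² − r² sin²θ) = 0.1317·8.81·0.40992/0.37682 = 1.2622 rad/s.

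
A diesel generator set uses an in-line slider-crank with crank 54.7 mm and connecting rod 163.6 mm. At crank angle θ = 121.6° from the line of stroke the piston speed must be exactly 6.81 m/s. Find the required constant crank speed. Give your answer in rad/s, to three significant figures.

For an in-line slider-crank, |v_piston| = rω|sinθ|·[1 + r cosθ/√(L² − r² sin²θ)].
With r = 0.0547 m, L = 0.1636 m, θ = 121.6°: the bracketed kinematic factor |dx/dθ| = 0.038075 m.
ω = v/|dx/dθ| = 6.81/0.038075 = 178.86 rad/s.

179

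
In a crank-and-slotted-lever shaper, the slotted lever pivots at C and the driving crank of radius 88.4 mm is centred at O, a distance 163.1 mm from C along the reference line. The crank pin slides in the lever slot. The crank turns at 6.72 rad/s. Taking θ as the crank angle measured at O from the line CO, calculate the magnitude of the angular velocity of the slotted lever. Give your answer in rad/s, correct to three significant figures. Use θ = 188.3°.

ω = 6.72 rad/s
Crank pin A relative to C: A = (d + r cosθ, r sinθ); lever angle φ = atan2(r sinθ, d + r cosθ).
Differentiating tanφ: φ̇ = rω(d cosθ + r)/(d² + r² + 2dr cosθ).
d² + r² + 2dr cosθ = |CA|² = 0.00588213 m²;  d cosθ + r = -0.072992 m.
|ω_lever| = |0.0884·6.72·-0.072992| / 0.00588213 = 7.3716 rad/s.

7.37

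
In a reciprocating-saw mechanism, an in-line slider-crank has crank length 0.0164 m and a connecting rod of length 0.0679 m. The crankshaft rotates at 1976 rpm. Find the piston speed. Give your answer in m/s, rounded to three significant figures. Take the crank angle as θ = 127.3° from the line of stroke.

2.30

ω = 2π·1976/60 = 206.9 rad/s
For an in-line slider-crank, x = r cosθ + √(L² − r² sin²θ), so v = −rω sinθ·[1 + r cosθ/√(L² − r² sin²θ)].
With r = 0.0164 m, L = 0.0679 m, θ = 127.3°: √(L² − r² sin²θ) = 0.066635 m.
v = −0.0164·206.9·0.79547·[1 + 0.0164·-0.60599/0.066635] = -2.2969 m/s.
|v| = 2.2969 m/s.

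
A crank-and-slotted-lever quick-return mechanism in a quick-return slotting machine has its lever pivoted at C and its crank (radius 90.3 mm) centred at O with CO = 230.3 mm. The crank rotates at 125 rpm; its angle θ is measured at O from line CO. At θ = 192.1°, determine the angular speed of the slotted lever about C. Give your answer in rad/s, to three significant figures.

7.77

ω = 13.09 rad/s (from 125 rpm).
Crank pin A relative to C: A = (d + r cosθ, r sinθ); lever angle φ = atan2(r sinθ, d + r cosθ).
Differentiating tanφ: φ̇ = rω(d cosθ + r)/(d² + r² + 2dr cosθ).
d² + r² + 2dr cosθ = |CA|² = 0.020524 m²;  d cosθ + r = -0.13488 m.
|ω_lever| = |0.0903·13.09·-0.13488| / 0.020524 = 7.7682 rad/s.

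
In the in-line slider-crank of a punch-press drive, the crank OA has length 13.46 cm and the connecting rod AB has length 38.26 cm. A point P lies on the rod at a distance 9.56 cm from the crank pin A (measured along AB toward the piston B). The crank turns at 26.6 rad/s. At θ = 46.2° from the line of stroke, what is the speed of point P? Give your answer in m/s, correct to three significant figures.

3.32

ω = 26.6 rad/s.  Crank-pin speed |V_A| = rω = 3.5804 m/s, perpendicular to OA.
Rod angle: sinφ = −(r/L) sinθ ⇒ φ = -14.709°; ω_rod = −rω cosθ/√(L²−r²sin²θ) = -6.6965 rad/s.
V_P = V_A + ω_rod × AP, with AP = 0.0956 m along the rod.
Components: V_Px = −rω sinθ − a·ω_rod·sinφ = -2.7467 m/s;  V_Py = rω cosθ + a·ω_rod·cosφ = +1.8589 m/s.
|V_P| = √(V_Px² + V_Py²) = 3.3166 m/s.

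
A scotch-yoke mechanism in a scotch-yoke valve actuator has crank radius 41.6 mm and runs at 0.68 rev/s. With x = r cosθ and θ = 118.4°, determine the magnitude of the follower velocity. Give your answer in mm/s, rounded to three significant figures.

ω = 4.273 rad/s (from 0.68 rev/s).
x = r cosθ ⇒ ẋ = −rω sinθ.
|v| = rω|sinθ| = 0.0416·4.273·|sin 118.4°| = 0.15635 m/s = 156.35 mm/s.

156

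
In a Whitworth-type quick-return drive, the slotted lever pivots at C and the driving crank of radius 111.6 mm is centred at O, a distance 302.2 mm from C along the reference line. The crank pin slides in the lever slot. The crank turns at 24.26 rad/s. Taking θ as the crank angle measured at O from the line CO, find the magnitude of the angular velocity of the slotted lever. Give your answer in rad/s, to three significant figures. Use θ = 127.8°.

ω = 24.26 rad/s
Crank pin A relative to C: A = (d + r cosθ, r sinθ); lever angle φ = atan2(r sinθ, d + r cosθ).
Differentiating tanφ: φ̇ = rω(d cosθ + r)/(d² + r² + 2dr cosθ).
d² + r² + 2dr cosθ = |CA|² = 0.0624382 m²;  d cosθ + r = -0.073621 m.
|ω_lever| = |0.1116·24.26·-0.073621| / 0.0624382 = 3.1923 rad/s.

3.19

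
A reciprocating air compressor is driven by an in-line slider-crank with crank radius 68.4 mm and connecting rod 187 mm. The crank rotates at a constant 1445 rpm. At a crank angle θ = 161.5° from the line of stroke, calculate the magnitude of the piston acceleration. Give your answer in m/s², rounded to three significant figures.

ω = 2π·1445/60 = 151.3 rad/s
x(θ) = r cosθ + √(L² − r² sin²θ); with ω constant, a = ω²·d²x/dθ².
d²x/dθ² = −r cosθ − r²(cos2θ)/√u − r⁴ sin²2θ/(4u^{3/2}),  u = L² − r² sin²θ = 0.034498 m².
Substituting r = 0.0684 m, L = 0.187 m, θ = 161.5°: d²x/dθ² = +0.044439 m.
a = ω²·d²x/dθ² = (151.3)²·(+0.044439) = +1017.6 m/s²;  |a| = 1017.6 m/s².

1020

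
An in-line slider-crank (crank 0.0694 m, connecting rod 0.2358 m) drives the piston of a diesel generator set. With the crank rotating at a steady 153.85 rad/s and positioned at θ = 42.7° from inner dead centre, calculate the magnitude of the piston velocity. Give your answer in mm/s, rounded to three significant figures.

8840

ω = 153.8 rad/s
For an in-line slider-crank, x = r cosθ + √(L² − r² sin²θ), so v = −rω sinθ·[1 + r cosθ/√(L² − r² sin²θ)].
With r = 0.0694 m, L = 0.2358 m, θ = 42.7°: √(L² − r² sin²θ) = 0.23106 m.
v = −0.0694·153.8·0.67816·[1 + 0.0694·0.73491/0.23106] = -8.8392 m/s.
|v| = 8.8392 m/s = 8839.2 mm/s.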